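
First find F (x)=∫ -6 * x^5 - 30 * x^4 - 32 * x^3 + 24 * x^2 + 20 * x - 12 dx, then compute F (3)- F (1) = -2556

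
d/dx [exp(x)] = exp(x)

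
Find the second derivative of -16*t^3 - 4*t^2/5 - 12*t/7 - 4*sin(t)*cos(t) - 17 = -96*t + 8*sin(2*t) - 8/5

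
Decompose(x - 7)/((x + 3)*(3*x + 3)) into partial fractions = 5/(3*(x + 3)) - 4/(3*(x + 1))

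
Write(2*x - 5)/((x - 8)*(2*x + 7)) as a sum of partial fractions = 24/(23*(2*x + 7)) + 11/(23*(x - 8))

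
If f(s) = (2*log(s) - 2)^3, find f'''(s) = (48*log(s)^2 - 240*log(s) + 240)/s^3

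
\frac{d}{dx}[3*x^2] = 6*x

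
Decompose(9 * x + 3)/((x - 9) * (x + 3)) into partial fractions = 2/(x + 3) + 7/(x - 9)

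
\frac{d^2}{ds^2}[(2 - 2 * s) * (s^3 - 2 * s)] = -24*s^2 + 12*s + 8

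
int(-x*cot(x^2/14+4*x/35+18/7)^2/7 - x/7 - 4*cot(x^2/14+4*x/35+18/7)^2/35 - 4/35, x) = cot(x^2/14 + 4*x/35 + 18/7) + C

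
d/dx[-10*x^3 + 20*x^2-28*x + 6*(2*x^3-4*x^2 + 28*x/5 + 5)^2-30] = 144*x^5 - 480*x^4 + 4608*x^3/5 - 2382*x^2/5 - 1592*x/25 + 308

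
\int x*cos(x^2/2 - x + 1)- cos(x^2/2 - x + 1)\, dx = sin(x^2/2 - x + 1) + C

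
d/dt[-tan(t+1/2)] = -tan(t + 1/2)^2 - 1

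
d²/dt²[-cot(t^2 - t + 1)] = 2*(-4*t^2*cos(t^2 - t + 1)/sin(t^2 - t + 1) + 4*t*cos(t^2 - t + 1)/sin(t^2 - t + 1) + 1 - cos(t^2 - t + 1)/sin(t^2 - t + 1))/sin(t^2 - t + 1)^2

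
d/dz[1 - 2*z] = -2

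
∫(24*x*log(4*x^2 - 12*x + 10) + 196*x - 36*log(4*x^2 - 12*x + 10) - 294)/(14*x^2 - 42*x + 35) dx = (3*log((2*x - 3)^2 + 1) + 49)*log((2*x - 3)^2 + 1)/7 + C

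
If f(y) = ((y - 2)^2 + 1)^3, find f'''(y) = 120*y^3 - 720*y^2 + 1512*y - 1104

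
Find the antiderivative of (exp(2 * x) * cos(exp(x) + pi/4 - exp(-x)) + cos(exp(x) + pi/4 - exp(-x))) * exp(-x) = sin(2*sinh(x) + pi/4) + C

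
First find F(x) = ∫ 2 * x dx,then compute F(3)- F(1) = 8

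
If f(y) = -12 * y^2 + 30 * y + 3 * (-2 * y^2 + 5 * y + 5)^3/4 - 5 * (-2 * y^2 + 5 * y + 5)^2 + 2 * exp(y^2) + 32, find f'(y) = -36*y^5 + 225*y^4 - 350*y^3 - 375*y^2/4 + 4*y*exp(y^2) + 527*y/2 + 245/4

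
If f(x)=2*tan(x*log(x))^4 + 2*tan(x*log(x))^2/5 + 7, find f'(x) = 4*(2*log(x)*tan(x*log(x))^4 + 11*log(x)*tan(x*log(x))^2/5 + log(x)/5 + 2*tan(x*log(x))^4 + 11*tan(x*log(x))^2/5 + 1/5)*tan(x*log(x))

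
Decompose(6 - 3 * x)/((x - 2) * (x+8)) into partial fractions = -3/(x + 8)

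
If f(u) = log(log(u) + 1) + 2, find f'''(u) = (2*log(u)^2 + 7*log(u) + 7)/(u^3*log(u)^3 + 3*u^3*log(u)^2 + 3*u^3*log(u) + u^3)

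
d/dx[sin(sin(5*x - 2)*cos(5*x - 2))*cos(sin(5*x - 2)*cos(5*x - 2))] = 5*cos(-10*x + sin(10*x - 4) + 4)/2 + 5*cos(10*x + sin(10*x - 4) - 4)/2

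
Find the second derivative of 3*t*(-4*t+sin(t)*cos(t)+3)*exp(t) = 3*(-4*t^2 - 3*t*sin(2*t)/2 + 2*t*cos(2*t) - 13*t + sin(2*t) + 2*cos(2*t) - 2)*exp(t)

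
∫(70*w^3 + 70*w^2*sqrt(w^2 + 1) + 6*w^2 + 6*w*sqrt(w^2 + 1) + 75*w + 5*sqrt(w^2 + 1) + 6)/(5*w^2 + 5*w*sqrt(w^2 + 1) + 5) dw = 7*w^2 + 6*w/5 + log(w + sqrt(w^2 + 1)) + C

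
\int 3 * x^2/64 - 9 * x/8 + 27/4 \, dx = x^3/64 - 9*x^2/16 + 27*x/4 + C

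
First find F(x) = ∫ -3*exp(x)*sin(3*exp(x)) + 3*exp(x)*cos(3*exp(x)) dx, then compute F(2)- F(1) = sqrt(2)*(sin(pi/4 + 3*exp(2)) - sin(pi/4 + 3*E))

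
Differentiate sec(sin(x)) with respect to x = cos(x)*tan(sin(x))*sec(sin(x))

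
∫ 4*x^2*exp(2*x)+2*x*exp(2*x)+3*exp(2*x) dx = (2*x^2 - x + 2)*exp(2*x) + C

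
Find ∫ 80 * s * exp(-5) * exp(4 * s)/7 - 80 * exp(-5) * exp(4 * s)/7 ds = 5*(4*s - 5)*exp(4*s - 5)/7 + C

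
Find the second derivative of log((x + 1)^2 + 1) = (-2*x^2 - 4*x)/(x^4 + 4*x^3 + 8*x^2 + 8*x + 4)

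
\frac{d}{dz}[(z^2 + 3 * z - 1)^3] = 6*z^5 + 45*z^4 + 96*z^3 + 27*z^2 - 48*z + 9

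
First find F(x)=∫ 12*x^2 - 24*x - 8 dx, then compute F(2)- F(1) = -16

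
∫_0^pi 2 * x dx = pi^2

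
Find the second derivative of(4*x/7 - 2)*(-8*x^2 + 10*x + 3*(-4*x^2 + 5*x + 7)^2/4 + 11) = 960*x^3/7 - 3456*x^2/7 + 1770*x/7 + 1375/7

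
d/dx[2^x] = 2^x*log(2)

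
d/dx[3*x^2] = 6*x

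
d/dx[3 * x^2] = 6*x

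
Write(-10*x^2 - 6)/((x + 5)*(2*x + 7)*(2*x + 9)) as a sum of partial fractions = 417/(2*(2*x + 9)) - 257/(6*(2*x + 7)) - 256/(3*(x + 5))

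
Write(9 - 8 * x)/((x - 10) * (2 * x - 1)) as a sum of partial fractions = -10/(19*(2*x - 1)) - 71/(19*(x - 10))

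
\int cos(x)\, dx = sin(x) + C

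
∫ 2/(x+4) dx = 2*log(x/2 + 2) + C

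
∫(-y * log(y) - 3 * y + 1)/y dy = -(y - 1)*(log(y) + 2) + C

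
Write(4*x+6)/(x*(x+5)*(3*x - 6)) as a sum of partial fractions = -2/(15*(x + 5)) + 1/(3*(x - 2)) - 1/(5*x)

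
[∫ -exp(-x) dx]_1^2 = -exp(-1) + exp(-2)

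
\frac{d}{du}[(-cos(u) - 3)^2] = -2*(cos(u) + 3)*sin(u)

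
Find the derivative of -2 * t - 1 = -2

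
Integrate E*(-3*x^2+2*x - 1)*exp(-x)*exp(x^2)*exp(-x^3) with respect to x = exp(-x^3 + x^2 - x + 1) + C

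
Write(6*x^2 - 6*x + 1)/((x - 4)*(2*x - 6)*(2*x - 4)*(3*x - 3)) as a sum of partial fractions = -1/(72*(x - 1)) + 13/(24*(x - 2)) - 37/(24*(x - 3)) + 73/(72*(x - 4))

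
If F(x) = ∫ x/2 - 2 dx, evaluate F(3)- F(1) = -2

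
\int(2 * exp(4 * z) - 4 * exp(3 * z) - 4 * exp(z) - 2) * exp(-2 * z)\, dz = ((exp(z) - 2)*exp(z) - 1)^2*exp(-2*z) + C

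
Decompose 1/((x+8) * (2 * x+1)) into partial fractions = 2/(15*(2*x + 1)) - 1/(15*(x + 8))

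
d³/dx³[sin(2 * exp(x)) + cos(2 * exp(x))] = 2*sqrt(2)*(-4*exp(2*x)*cos(2*exp(x) + pi/4) - 6*exp(x)*sin(2*exp(x) + pi/4) + cos(2*exp(x) + pi/4))*exp(x)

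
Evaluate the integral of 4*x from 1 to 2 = 6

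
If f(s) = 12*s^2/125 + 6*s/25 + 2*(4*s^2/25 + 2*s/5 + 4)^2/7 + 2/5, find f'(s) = 128*s^3/4375 + 96*s^2/875 + 888*s/875 + 202/175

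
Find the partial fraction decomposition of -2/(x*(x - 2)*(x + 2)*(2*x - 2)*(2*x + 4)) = 13/(576*(x + 2)) + 1/(48*(x + 2)^2) + 1/(18*(x - 1)) - 1/(64*(x - 2)) - 1/(16*x)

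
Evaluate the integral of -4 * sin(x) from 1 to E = 4*cos(E) - 4*cos(1)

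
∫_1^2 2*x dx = 3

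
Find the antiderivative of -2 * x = -x^2 + C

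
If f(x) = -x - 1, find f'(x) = -1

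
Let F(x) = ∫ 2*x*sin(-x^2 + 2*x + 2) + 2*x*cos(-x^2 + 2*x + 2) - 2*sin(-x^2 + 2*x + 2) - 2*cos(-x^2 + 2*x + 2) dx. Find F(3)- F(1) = sin(3) + cos(1) + sin(1) - cos(3)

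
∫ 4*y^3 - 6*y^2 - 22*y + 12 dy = y^4 - 2*y^3 - 11*y^2 + 12*y + C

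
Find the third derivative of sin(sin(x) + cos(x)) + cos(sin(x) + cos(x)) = 2*(2*sin(x)*cos(x)*cos(sqrt(2)*sin(x + pi/4) + pi/4) + 3*sqrt(2)*sin(x + pi/4)*sin(sqrt(2)*sin(x + pi/4) + pi/4) - 2*cos(sqrt(2)*sin(x + pi/4) + pi/4))*cos(x + pi/4)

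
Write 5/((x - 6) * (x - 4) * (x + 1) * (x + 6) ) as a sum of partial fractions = -1/(120*(x + 6)) + 1/(35*(x + 1)) - 1/(20*(x - 4)) + 5/(168*(x - 6))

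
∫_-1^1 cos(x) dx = 2*sin(1)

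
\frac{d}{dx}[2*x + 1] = 2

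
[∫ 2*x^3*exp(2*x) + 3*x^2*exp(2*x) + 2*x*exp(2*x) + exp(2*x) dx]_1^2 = -2*exp(2) + 10*exp(4)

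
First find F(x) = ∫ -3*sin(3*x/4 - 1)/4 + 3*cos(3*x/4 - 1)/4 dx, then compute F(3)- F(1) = -cos(1/4) + sin(1/4) + cos(5/4) + sin(5/4)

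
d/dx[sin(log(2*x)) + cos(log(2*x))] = sqrt(2)*cos(log(x) + log(2) + pi/4)/x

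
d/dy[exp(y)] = exp(y)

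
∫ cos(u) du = sin(u) + C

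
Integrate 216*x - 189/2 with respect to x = 108*x^2 - 189*x/2 + C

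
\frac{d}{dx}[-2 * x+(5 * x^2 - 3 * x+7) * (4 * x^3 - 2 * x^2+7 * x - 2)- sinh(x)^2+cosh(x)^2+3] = 100*x^4 - 88*x^3 + 207*x^2 - 90*x + 53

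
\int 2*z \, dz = z^2 + C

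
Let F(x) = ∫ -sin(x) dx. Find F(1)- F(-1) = 0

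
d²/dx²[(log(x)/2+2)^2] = (-log(x) - 3)/(2*x^2)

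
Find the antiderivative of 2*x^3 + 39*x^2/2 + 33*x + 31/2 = x^4/2 + 13*x^3/2 + 33*x^2/2 + 31*x/2 + C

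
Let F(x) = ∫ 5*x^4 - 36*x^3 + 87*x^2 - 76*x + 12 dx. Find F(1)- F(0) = -5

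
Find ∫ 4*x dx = 2*x^2 + C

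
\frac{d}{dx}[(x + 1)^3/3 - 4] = x^2 + 2*x + 1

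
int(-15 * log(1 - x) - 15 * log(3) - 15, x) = -15*(x - 1)*log(3 - 3*x) + C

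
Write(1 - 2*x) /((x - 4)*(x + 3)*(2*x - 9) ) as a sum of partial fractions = -32/(15*(2*x - 9)) + 1/(15*(x + 3)) + 1/(x - 4)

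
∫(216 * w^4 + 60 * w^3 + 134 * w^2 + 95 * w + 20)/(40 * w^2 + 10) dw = 9*w^3/5 + 3*w^2/4 + 2*w + log(4*w^2 + 1) + C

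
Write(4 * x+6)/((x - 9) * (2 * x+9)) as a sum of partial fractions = 8/(9*(2*x + 9)) + 14/(9*(x - 9))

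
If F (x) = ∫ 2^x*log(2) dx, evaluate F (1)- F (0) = 1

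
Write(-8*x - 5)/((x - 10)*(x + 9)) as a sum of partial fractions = -67/(19*(x + 9)) - 85/(19*(x - 10))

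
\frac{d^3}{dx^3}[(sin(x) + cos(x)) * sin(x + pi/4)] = -4*sqrt(2)*cos(2*x)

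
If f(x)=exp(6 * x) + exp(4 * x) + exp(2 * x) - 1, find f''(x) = 36*exp(6*x) + 16*exp(4*x) + 4*exp(2*x)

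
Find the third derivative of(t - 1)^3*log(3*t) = (6*t^3*log(t) + 6*t^3*log(3) + 11*t^3 - 6*t^2 - 3*t - 2)/t^3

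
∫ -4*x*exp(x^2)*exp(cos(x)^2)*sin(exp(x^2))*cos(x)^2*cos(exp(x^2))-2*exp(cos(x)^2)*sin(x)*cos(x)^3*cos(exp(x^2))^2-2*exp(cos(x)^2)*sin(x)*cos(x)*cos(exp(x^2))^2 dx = exp(cos(x)^2)*cos(x)^2*cos(exp(x^2))^2 + C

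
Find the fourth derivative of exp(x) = exp(x)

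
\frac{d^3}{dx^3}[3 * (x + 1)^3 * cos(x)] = 3*x^3*sin(x) + 9*x^2*sin(x) - 27*x^2*cos(x) - 45*x*sin(x) - 54*x*cos(x) - 51*sin(x) - 9*cos(x)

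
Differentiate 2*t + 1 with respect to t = 2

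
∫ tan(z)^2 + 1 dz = tan(z) + C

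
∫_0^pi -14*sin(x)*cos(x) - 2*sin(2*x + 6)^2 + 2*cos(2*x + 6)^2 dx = 0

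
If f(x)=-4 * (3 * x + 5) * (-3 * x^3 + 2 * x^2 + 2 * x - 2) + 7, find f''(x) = 432*x^2 + 216*x - 128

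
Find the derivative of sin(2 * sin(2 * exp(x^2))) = 8*x*exp(x^2)*cos(2*exp(x^2))*cos(2*sin(2*exp(x^2)))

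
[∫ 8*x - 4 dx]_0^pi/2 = -1 + (-1 + pi)^2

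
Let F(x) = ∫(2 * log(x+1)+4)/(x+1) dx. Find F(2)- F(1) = -(log(2) + 2)^2 + (log(3) + 2)^2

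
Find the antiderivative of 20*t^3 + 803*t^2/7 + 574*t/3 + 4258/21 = 5*t^4 + 803*t^3/21 + 287*t^2/3 + 4258*t/21 + C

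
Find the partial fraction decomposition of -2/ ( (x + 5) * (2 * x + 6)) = 1/(2*(x + 5)) - 1/(2*(x + 3))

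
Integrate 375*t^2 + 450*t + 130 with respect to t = 125*t^3 + 225*t^2 + 130*t + C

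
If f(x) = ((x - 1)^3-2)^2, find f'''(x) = 120*x^3 - 360*x^2 + 360*x - 144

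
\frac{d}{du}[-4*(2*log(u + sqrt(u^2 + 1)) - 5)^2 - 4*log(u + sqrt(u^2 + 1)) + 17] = (-32*u*log(u + sqrt(u^2 + 1)) + 76*u - 32*sqrt(u^2 + 1)*log(u + sqrt(u^2 + 1)) + 76*sqrt(u^2 + 1))/(u^2 + u*sqrt(u^2 + 1) + 1)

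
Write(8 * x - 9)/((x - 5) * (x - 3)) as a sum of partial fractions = -15/(2*(x - 3)) + 31/(2*(x - 5))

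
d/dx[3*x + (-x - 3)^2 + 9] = 2*x + 9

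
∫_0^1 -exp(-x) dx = -1 + exp(-1)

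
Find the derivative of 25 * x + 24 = 25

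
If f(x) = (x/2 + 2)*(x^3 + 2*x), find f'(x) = 2*x^3 + 6*x^2 + 2*x + 4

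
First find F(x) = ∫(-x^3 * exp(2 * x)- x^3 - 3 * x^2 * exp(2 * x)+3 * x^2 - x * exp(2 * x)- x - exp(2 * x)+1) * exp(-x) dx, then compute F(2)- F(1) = -10*exp(2) - 2*exp(-1) + 10*exp(-2) + 2*E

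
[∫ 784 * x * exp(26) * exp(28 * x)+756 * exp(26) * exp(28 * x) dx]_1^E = -54*exp(54) + (26 + 28*E)*exp(26 + 28*E)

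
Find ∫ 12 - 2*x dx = -x^2 + 12*x + C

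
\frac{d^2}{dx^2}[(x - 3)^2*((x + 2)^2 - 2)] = 12*x^2 - 12*x - 26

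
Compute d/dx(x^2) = 2*x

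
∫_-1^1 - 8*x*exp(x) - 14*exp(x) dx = -14*E - 2*exp(-1)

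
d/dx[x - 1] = 1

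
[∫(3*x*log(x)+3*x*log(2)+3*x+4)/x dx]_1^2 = 13*log(2)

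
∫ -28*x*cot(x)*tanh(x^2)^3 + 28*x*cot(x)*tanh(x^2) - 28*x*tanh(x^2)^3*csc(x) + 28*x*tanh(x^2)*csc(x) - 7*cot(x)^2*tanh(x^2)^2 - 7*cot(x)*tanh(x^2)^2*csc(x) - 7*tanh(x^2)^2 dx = 7*(cot(x) + csc(x))*tanh(x^2)^2 + C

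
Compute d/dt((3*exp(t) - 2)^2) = 18*exp(2*t) - 12*exp(t)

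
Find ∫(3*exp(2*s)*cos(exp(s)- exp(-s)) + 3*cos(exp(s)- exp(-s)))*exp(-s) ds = 3*sin(2*sinh(s)) + C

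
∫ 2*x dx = x^2 + C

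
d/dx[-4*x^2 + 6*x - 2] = 6 - 8*x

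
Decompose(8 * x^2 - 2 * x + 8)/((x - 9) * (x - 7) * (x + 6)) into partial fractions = 308/(195*(x + 6)) - 193/(13*(x - 7)) + 319/(15*(x - 9))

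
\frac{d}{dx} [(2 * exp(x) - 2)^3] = 24*exp(3*x) - 48*exp(2*x) + 24*exp(x)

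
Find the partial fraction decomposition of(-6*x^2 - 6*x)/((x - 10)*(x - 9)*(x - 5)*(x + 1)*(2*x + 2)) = -1/(220*(x + 1)) - 1/(8*(x - 5)) + 27/(40*(x - 9)) - 6/(11*(x - 10))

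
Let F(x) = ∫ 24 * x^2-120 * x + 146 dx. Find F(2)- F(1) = 22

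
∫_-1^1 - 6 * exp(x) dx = -6*E + 6*exp(-1)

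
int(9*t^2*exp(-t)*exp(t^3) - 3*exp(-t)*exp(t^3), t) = 3*exp(t*(t^2 - 1)) + C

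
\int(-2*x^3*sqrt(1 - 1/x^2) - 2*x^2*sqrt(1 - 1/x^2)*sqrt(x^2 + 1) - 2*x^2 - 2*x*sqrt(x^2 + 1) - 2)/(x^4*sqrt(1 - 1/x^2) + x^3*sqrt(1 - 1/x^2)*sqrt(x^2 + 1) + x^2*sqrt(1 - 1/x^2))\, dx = -2*log(x + sqrt(x^2 + 1)) - 2*asec(x) + C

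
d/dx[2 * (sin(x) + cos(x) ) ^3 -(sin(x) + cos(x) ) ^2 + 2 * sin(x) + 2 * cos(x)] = 3*sqrt(2)*sin(3*x + pi/4) - 2*cos(2*x) + 5*sqrt(2)*cos(x + pi/4)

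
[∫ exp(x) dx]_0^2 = -1 + exp(2)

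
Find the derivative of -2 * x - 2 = -2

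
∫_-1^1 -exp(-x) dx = -E + exp(-1)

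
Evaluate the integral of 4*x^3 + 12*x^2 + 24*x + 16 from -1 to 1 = 40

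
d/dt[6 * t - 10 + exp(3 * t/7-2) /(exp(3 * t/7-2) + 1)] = (87*exp(3*t/7 - 2) + 42*exp(6*t/7 - 4) + 42)/(7*exp(-4)*exp(6*t/7) + 14*exp(-2)*exp(3*t/7) + 7)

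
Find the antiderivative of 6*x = 3*x^2 + C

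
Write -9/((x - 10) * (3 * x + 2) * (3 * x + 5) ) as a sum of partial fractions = -9/(35*(3*x + 5)) + 9/(32*(3*x + 2)) - 9/(1120*(x - 10))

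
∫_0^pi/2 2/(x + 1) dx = 2*log(1 + pi/2)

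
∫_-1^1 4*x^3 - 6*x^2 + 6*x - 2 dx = -8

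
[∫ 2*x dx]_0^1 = 1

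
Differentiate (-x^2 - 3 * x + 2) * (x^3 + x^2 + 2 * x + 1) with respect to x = -5*x^4 - 16*x^3 - 9*x^2 - 10*x + 1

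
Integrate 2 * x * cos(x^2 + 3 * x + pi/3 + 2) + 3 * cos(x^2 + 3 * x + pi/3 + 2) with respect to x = sin(x^2 + 3*x + pi/3 + 2) + C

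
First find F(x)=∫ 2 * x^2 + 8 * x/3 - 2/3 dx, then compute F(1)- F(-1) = 0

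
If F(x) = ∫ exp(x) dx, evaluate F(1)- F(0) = -1 + E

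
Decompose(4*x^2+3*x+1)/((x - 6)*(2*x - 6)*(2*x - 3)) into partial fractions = 29/(27*(2*x - 3)) - 23/(9*(x - 3)) + 163/(54*(x - 6))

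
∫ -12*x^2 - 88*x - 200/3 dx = -4*x^3 - 44*x^2 - 200*x/3 + C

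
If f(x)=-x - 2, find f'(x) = -1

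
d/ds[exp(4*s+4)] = 4*exp(4*s + 4)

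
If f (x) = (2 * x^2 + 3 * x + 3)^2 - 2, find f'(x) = 16*x^3 + 36*x^2 + 42*x + 18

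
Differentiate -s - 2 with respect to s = -1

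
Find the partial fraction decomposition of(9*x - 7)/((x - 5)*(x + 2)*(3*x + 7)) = -126/(11*(3*x + 7)) + 25/(7*(x + 2)) + 19/(77*(x - 5))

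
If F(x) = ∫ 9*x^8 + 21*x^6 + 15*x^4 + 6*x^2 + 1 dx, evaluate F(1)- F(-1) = 20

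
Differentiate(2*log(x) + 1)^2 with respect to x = (8*log(x) + 4)/x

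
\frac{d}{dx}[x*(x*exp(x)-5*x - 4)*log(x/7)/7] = x^2*exp(x)*log(x)/7 - x^2*exp(x)*log(7)/7 + 2*x*exp(x)*log(x)/7 - 2*x*exp(x)*log(7)/7 + x*exp(x)/7 - 10*x*log(x)/7 - 5*x/7 + 10*x*log(7)/7 - 4*log(x)/7 - 4/7 + 4*log(7)/7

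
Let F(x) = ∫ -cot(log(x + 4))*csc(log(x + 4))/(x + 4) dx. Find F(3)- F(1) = -csc(log(5)) + csc(log(7))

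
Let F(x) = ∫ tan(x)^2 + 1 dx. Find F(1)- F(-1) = 2*tan(1)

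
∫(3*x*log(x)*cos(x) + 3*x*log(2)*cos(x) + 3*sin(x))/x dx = 3*log(2*x)*sin(x) + C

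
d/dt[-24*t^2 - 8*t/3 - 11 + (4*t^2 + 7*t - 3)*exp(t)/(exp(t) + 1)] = (12*t^2*exp(t) - 120*t*exp(2*t) - 243*t*exp(t) - 144*t + 13*exp(2*t) - 4*exp(t) - 8)/(3*exp(2*t) + 6*exp(t) + 3)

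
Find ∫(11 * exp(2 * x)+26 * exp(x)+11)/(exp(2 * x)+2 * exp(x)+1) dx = ((11*x - 6)*(exp(x) + 1) + 4*exp(x))/(exp(x) + 1) + C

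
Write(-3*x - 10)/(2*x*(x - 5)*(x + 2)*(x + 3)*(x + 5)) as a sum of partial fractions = 1/(120*(x + 5)) + 1/(96*(x + 3)) - 1/(21*(x + 2)) - 1/(224*(x - 5)) + 1/(30*x)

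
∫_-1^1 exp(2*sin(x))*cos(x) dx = -exp(-2*sin(1))/2 + exp(2*sin(1))/2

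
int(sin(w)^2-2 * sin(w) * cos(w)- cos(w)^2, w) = sqrt(2)*cos(2*w + pi/4)/2 + C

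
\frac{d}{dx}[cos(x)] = -sin(x)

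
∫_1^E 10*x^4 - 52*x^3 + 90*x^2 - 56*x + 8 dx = 1 + (-2 + E)^3*(-E + 2*exp(2))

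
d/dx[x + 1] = 1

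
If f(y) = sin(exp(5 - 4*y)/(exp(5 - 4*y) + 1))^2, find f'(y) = -4*exp(4*y - 5)*sin(2*exp(5)/(exp(4*y) + exp(5)))/(exp(-10)*exp(8*y) + 2*exp(-5)*exp(4*y) + 1)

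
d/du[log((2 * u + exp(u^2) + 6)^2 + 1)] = (8*u^2*exp(u^2) + 4*u*exp(2*u^2) + 24*u*exp(u^2) + 8*u + 4*exp(u^2) + 24)/(4*u^2 + 4*u*exp(u^2) + 24*u + exp(2*u^2) + 12*exp(u^2) + 37)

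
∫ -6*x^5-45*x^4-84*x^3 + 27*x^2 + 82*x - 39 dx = -x^6 - 9*x^5 - 21*x^4 + 9*x^3 + 41*x^2 - 39*x + C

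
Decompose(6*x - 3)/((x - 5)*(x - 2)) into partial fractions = -3/(x - 2) + 9/(x - 5)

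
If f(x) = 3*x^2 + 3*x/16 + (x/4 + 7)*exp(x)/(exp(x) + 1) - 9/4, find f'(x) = (96*x*exp(2*x) + 196*x*exp(x) + 96*x + 7*exp(2*x) + 122*exp(x) + 3)/(16*exp(2*x) + 32*exp(x) + 16)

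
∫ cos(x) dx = sin(x) + C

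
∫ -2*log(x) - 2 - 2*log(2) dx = -2*x*log(2*x) + C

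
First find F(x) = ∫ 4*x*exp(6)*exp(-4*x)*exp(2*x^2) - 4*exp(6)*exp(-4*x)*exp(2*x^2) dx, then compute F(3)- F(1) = -exp(4) + exp(12)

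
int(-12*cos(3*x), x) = -4*sin(3*x) + C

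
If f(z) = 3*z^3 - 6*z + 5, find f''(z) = 18*z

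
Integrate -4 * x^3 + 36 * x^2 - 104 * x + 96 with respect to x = -x^4 + 12*x^3 - 52*x^2 + 96*x + C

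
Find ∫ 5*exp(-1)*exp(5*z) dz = exp(5*z - 1) + C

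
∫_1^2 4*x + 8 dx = 14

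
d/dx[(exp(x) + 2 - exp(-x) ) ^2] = (2*exp(4*x) + 4*exp(3*x) + 4*exp(x) - 2)*exp(-2*x)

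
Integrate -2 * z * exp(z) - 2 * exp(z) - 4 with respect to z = -2*z*(exp(z) + 2) + C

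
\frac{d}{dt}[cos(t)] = -sin(t)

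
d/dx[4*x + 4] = 4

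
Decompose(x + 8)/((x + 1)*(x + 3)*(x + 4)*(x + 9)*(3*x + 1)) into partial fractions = 621/(4576*(3*x + 1)) - 1/(6240*(x + 9)) - 4/(165*(x + 4)) + 5/(96*(x + 3)) - 7/(96*(x + 1))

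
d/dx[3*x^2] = 6*x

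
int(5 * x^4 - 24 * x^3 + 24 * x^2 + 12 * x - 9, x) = x^5 - 6*x^4 + 8*x^3 + 6*x^2 - 9*x + C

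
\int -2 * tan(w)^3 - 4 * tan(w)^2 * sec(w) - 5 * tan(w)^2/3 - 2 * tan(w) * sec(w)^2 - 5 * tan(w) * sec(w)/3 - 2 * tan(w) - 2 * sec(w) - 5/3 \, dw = -(tan(w) + sec(w))^2 - 5*tan(w)/3 - 5*sec(w)/3 + C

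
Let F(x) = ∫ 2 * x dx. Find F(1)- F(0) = 1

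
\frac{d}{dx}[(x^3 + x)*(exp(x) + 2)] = x^3*exp(x) + 3*x^2*exp(x) + 6*x^2 + x*exp(x) + exp(x) + 2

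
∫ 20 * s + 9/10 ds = 10*s^2 + 9*s/10 + C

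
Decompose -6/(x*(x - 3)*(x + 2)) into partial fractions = -3/(5*(x + 2)) - 2/(5*(x - 3)) + 1/x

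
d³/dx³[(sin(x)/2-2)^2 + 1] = -sin(2*x) + 2*cos(x)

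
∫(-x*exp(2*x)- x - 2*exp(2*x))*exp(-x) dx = -2*(x + 1)*sinh(x) + C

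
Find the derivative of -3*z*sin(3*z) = -9*z*cos(3*z) - 3*sin(3*z)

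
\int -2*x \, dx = -x^2 + C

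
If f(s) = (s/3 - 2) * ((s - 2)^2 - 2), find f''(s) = 2*s - 20/3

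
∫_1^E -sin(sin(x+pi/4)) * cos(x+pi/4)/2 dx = -cos(sin(pi/4 + 1))/2 + cos(sin(pi/4 + E))/2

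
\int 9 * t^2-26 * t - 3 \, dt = 3*t^3 - 13*t^2 - 3*t + C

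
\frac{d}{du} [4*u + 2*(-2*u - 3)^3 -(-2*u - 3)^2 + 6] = -48*u^2 - 152*u - 116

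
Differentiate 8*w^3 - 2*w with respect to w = 24*w^2 - 2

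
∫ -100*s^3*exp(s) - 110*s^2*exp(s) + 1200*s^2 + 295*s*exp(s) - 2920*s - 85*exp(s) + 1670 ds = -(-30*s + 4*(5*s - 4)^2 + 21)*(s*exp(s) - 4*s + 7) + C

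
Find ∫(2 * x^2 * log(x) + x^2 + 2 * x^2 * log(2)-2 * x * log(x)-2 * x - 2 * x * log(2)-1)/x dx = ((x - 1)^2 - 2)*log(2*x) + C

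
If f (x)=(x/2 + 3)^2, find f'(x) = x/2 + 3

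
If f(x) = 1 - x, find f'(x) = -1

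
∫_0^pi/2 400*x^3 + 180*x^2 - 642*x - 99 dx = -225 - 15*pi^2/2 - 9*pi/2 + 25*(-3 + 3*pi/10 + pi^2/2)^2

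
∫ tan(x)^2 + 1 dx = tan(x) + C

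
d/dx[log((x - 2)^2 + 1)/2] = (x - 2)/(x^2 - 4*x + 5)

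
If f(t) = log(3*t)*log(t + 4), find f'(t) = (t*log(t) + t*log(t + 4) + t*log(3) + 4*log(t + 4))/(t^2 + 4*t)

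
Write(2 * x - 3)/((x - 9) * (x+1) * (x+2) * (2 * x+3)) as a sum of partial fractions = -16/(7*(2*x + 3)) + 7/(11*(x + 2)) + 1/(2*(x + 1)) + 1/(154*(x - 9))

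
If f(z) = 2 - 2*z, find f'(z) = -2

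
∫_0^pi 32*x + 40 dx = -25 + (5 + 4*pi)^2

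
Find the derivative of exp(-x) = -exp(-x)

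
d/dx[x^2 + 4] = 2*x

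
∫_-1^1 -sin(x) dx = 0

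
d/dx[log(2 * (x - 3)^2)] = 2/(x - 3)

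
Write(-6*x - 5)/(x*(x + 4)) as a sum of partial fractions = -19/(4*(x + 4)) - 5/(4*x)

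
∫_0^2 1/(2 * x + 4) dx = log(2)/2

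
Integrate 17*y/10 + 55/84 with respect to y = 17*y^2/20 + 55*y/84 + C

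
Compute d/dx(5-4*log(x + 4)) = -4/(x + 4)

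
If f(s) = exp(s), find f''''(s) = exp(s)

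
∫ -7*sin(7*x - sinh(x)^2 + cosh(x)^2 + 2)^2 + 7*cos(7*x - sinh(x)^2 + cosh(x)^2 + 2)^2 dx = sin(14*x + 6)/2 + C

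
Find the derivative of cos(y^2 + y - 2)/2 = -(y + 1/2)*sin(y^2 + y - 2)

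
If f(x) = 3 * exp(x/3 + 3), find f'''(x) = exp(x/3 + 3)/9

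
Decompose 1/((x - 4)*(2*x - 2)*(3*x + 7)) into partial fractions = 9/(380*(3*x + 7)) - 1/(60*(x - 1)) + 1/(114*(x - 4))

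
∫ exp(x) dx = exp(x) + C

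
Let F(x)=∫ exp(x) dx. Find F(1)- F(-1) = E - exp(-1)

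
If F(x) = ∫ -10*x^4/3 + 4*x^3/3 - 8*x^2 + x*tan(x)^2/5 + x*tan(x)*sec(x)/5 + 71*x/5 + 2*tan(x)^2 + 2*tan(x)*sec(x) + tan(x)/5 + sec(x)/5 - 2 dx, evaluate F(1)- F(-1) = -44/3 + 2*sec(1)/5 + 4*tan(1)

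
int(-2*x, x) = -x^2 + C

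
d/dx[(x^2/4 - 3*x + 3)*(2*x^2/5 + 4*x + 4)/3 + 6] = 2*x^3/15 - x^2/5 - 98*x/15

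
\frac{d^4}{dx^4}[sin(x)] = sin(x)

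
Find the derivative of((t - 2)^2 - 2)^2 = 4*t^3 - 24*t^2 + 40*t - 16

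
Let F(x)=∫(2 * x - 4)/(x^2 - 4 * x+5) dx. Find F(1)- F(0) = -log(5) + log(2)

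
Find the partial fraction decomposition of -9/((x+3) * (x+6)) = 3/(x + 6) - 3/(x + 3)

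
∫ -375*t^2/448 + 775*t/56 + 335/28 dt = -125*t^3/448 + 775*t^2/112 + 335*t/28 + C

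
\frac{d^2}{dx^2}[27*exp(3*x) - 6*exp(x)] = 243*exp(3*x) - 6*exp(x)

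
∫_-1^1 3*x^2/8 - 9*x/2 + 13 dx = 105/4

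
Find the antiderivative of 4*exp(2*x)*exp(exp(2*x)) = 2*exp(exp(2*x)) + C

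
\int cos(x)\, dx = sin(x) + C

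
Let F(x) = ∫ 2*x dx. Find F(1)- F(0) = 1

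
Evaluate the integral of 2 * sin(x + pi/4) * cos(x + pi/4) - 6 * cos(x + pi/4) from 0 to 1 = -(-3 + sqrt(2)/2)^2 + (-3 + sin(pi/4 + 1))^2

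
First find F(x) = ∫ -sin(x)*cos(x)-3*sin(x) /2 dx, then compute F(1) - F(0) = -2 + cos(1)^2/2 + 3*cos(1)/2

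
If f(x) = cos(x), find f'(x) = -sin(x)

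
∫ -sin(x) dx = cos(x) + C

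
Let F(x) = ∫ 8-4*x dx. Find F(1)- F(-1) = 16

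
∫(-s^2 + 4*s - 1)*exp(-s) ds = ((s - 1)^2 - 2)*exp(-s) + C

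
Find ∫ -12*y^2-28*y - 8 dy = -4*y^3 - 14*y^2 - 8*y + C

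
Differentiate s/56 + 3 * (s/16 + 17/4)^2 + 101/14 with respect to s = 3*s/128 + 361/224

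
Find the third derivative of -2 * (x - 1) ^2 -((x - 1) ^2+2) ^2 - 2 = 24 - 24*x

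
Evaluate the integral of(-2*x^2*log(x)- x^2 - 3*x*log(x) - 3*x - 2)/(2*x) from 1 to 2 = -6*log(2)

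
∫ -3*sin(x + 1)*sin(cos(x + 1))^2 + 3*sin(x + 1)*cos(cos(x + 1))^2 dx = -3*sin(2*cos(x + 1))/2 + C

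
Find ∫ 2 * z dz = z^2 + C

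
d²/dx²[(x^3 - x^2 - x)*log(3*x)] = (6*x^2*log(x) + 5*x^2 + 6*x^2*log(3) - 2*x*log(x) - 3*x - 2*x*log(3) - 1)/x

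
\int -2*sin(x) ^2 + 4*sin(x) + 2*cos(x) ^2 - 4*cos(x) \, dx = (sqrt(2)*sin(x + pi/4) - 2)^2 + C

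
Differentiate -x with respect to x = -1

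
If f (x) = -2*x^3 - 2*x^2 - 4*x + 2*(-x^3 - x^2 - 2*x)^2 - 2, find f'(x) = 12*x^5 + 20*x^4 + 40*x^3 + 18*x^2 + 12*x - 4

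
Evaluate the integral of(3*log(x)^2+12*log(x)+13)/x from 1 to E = 20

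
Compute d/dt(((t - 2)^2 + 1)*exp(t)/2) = t^2*exp(t)/2 - t*exp(t) + exp(t)/2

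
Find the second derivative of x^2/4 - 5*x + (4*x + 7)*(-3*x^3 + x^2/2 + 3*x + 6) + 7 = -144*x^2 - 114*x + 63/2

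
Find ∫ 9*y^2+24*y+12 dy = 3*y^3 + 12*y^2 + 12*y + C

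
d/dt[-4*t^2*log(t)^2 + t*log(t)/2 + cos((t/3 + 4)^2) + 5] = -8*t*log(t)^2 - 8*t*log(t) - 2*t*sin(t^2/9 + 8*t/3 + 16)/9 + log(t)/2 - 8*sin(t^2/9 + 8*t/3 + 16)/3 + 1/2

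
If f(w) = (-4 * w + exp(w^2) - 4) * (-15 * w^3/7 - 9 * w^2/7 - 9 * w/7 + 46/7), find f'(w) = -30*w^4*exp(w^2)/7 - 18*w^3*exp(w^2)/7 + 240*w^3/7 - 9*w^2*exp(w^2) + 288*w^2/7 + 74*w*exp(w^2)/7 + 144*w/7 - 9*exp(w^2)/7 - 148/7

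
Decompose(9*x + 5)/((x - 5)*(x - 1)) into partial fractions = -7/(2*(x - 1)) + 25/(2*(x - 5))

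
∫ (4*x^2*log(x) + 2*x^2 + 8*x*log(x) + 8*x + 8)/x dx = 2*(x + 2)^2*log(x) + C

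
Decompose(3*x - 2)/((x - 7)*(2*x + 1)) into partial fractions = 7/(15*(2*x + 1)) + 19/(15*(x - 7))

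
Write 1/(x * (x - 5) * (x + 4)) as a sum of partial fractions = 1/(36*(x + 4)) + 1/(45*(x - 5)) - 1/(20*x)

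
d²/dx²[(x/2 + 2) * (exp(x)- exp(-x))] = (x*exp(2*x) - x + 6*exp(2*x) - 2)*exp(-x)/2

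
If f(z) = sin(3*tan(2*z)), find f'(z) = 6*cos(3*tan(2*z))/cos(2*z)^2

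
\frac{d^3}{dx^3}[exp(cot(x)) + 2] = -(3 + 6/tan(x) + 11/tan(x)^2 + 12/tan(x)^3 + 9/tan(x)^4 + 6/tan(x)^5 + tan(x)^(-6))*exp(1/tan(x))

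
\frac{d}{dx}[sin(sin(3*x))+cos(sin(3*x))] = 3*sqrt(2)*cos(3*x)*cos(sin(3*x) + pi/4)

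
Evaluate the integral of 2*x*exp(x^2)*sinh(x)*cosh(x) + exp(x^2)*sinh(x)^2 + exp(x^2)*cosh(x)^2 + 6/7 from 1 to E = -E*sinh(2)/2 - 6/7 + 6*E/7 + exp(exp(2))*sinh(2*E)/2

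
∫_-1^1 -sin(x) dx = 0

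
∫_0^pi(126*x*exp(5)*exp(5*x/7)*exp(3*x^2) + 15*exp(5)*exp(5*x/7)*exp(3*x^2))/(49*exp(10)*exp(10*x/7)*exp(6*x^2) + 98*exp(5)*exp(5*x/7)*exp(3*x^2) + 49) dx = -3*exp(5)/(7*(1 + exp(5))) + 3*exp(5*pi/7 + 5 + 3*pi^2)/(7*(1 + exp(5*pi/7 + 5 + 3*pi^2)))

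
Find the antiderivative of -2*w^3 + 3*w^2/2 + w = -w^4/2 + w^3/2 + w^2/2 + C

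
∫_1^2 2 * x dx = 3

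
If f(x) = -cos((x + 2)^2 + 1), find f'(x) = 2*(x + 2)*sin(x^2 + 4*x + 5)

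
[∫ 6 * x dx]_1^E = -3 + 3*exp(2)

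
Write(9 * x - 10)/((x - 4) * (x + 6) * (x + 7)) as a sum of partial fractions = -73/(11*(x + 7)) + 32/(5*(x + 6)) + 13/(55*(x - 4))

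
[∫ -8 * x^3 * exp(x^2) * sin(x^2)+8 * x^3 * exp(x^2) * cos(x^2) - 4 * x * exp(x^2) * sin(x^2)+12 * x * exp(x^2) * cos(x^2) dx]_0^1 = -2 + 6*E*cos(1)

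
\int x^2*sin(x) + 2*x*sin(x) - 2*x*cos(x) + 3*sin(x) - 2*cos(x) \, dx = (-(x + 1)^2 - 2)*cos(x) + C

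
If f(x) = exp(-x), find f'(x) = -exp(-x)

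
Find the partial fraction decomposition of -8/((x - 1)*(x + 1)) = 4/(x + 1) - 4/(x - 1)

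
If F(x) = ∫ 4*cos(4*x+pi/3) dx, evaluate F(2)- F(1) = sin(pi/3 + 8) - sin(pi/3 + 4)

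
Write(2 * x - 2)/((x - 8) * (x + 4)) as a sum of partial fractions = 5/(6*(x + 4)) + 7/(6*(x - 8))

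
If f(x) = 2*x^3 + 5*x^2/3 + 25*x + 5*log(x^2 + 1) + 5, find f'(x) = (18*x^4 + 10*x^3 + 93*x^2 + 40*x + 75)/(3*x^2 + 3)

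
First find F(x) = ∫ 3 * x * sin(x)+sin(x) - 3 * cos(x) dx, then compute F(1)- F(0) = 1 - 4*cos(1)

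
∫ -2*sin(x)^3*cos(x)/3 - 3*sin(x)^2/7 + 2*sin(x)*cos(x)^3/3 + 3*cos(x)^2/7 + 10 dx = 10*x + 3*sin(2*x)/14 - cos(4*x)/24 + C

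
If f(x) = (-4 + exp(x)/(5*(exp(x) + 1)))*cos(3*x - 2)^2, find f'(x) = (57*exp(2*x)*sin(6*x - 4) + 117*exp(x)*sin(6*x - 4) + exp(x)*cos(3*x - 2)^2 + 60*sin(6*x - 4))/(5*exp(2*x) + 10*exp(x) + 5)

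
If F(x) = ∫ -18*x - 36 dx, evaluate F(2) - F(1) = -63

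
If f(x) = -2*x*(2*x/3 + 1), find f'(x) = -8*x/3 - 2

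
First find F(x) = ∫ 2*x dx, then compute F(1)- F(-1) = 0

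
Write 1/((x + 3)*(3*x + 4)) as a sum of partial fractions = 3/(5*(3*x + 4)) - 1/(5*(x + 3))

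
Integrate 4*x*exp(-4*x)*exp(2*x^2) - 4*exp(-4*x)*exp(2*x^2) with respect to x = exp(2*(x - 1)^2 - 2) + C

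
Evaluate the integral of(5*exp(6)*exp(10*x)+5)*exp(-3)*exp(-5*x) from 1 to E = -exp(8) - exp(-5*E - 3) + exp(-8) + exp(3 + 5*E)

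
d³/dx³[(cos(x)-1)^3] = 3*(-9*sin(x)^2 - 8*cos(x) + 8)*sin(x)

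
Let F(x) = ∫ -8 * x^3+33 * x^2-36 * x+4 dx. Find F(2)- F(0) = -8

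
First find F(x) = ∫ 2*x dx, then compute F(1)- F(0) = 1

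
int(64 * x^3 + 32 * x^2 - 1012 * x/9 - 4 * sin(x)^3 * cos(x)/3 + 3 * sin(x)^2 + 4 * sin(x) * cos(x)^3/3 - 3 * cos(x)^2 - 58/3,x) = 16*x^4 + 32*x^3/3 - 506*x^2/9 - 58*x/3 - 3*sin(2*x)/2 - cos(4*x)/12 + C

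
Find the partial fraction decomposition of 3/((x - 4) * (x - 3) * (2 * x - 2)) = 1/(4*(x - 1)) - 3/(4*(x - 3)) + 1/(2*(x - 4))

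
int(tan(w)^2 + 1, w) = tan(w) + C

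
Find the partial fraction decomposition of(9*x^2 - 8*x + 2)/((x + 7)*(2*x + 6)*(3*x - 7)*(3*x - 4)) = -11/(325*(3*x - 4)) + 97/(896*(3*x - 7)) - 499/(5600*(x + 7)) + 107/(1664*(x + 3))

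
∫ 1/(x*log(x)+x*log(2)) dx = log(log(2*x)) + C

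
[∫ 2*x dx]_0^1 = 1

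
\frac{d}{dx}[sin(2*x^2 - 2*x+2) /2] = (2*x - 1)*cos(2*(x^2 - x + 1))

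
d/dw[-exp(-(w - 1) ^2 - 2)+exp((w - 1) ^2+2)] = (2*w*exp(2*w^2 - 4*w + 6) + 2*w - 2*exp(2*w^2 - 4*w + 6) - 2)*exp(-w^2 + 2*w - 3)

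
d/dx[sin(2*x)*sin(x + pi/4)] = sin(2*x)*cos(x + pi/4) + 2*sin(x + pi/4)*cos(2*x)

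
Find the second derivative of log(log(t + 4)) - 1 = (-log(t + 4) - 1)/(t^2*log(t + 4)^2 + 8*t*log(t + 4)^2 + 16*log(t + 4)^2)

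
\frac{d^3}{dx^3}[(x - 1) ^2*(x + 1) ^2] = 24*x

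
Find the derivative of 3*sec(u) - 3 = 3*tan(u)*sec(u)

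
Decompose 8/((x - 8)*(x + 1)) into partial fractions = -8/(9*(x + 1)) + 8/(9*(x - 8))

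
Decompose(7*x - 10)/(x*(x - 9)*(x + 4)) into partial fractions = -19/(26*(x + 4)) + 53/(117*(x - 9)) + 5/(18*x)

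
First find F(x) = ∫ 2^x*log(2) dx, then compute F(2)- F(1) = 2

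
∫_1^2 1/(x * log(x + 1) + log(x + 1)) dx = log(log(3)) - log(log(2))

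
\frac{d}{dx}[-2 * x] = -2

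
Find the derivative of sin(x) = cos(x)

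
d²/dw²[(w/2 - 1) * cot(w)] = (w*cos(w)/sin(w) - 1 - 2*cos(w)/sin(w))/sin(w)^2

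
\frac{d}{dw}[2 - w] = -1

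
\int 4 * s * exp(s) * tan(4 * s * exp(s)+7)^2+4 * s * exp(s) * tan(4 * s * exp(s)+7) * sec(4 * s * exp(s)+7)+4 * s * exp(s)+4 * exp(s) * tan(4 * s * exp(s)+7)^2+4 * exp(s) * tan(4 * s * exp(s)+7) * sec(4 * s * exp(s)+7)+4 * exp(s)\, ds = tan(4*s*exp(s) + 7) + sec(4*s*exp(s) + 7) + C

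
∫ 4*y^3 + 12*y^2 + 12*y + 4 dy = y^4 + 4*y^3 + 6*y^2 + 4*y + C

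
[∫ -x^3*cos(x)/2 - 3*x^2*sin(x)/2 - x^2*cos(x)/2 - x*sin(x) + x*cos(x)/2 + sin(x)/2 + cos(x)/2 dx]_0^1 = 0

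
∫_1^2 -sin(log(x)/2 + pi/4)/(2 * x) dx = -sqrt(2)/2 + cos(log(2)/2 + pi/4)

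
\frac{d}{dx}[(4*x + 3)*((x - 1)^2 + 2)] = 12*x^2 - 10*x + 6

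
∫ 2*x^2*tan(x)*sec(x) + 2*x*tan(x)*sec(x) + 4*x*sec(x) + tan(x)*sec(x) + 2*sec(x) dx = (2*x^2 + 2*x + 1)*sec(x) + C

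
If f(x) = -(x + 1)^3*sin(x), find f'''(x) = x^3*cos(x) + 9*x^2*sin(x) + 3*x^2*cos(x) + 18*x*sin(x) - 15*x*cos(x) + 3*sin(x) - 17*cos(x)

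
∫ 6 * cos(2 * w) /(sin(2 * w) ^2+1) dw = -3*acot(sin(2*w)) + C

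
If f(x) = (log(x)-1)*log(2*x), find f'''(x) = (4*log(x) - 8 + 2*log(2))/x^3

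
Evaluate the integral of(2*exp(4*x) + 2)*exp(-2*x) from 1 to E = -exp(2) - exp(-2*E) + exp(-2) + exp(2*E)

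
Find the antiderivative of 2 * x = x^2 + C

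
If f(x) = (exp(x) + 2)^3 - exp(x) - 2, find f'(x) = 3*exp(3*x) + 12*exp(2*x) + 11*exp(x)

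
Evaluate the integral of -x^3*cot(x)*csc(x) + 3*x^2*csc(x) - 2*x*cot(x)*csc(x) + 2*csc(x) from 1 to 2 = -3*csc(1) + 12*csc(2)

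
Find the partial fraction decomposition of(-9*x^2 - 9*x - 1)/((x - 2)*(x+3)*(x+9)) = -59/(6*(x + 9)) + 11/(6*(x + 3)) - 1/(x - 2)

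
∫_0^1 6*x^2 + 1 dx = 3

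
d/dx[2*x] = 2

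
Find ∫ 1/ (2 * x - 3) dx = log(2*x/3 - 1)/2 + C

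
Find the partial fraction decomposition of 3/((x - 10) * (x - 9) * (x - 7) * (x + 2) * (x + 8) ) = 1/(9180*(x + 8)) - 1/(2376*(x + 2)) + 1/(270*(x - 7)) - 3/(374*(x - 9)) + 1/(216*(x - 10))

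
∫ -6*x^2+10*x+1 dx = -2*x^3 + 5*x^2 + x + C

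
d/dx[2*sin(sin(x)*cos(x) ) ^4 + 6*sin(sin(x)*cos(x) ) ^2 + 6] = sin(2*(x - sin(2*x)))/2 - sin(2*(x + sin(2*x)))/2 - 4*sin(2*x - sin(2*x)) + 4*sin(2*x + sin(2*x))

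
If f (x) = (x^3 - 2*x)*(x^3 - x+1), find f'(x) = 6*x^5 - 12*x^3 + 3*x^2 + 4*x - 2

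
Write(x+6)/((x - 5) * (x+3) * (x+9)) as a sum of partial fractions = -1/(28*(x + 9)) - 1/(16*(x + 3)) + 11/(112*(x - 5))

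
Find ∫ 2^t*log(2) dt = 2^t + C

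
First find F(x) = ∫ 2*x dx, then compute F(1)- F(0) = 1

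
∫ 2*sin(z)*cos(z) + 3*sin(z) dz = sin(z)^2 - 3*cos(z) + C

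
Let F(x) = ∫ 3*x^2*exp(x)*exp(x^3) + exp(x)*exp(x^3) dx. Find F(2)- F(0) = -1 + exp(10)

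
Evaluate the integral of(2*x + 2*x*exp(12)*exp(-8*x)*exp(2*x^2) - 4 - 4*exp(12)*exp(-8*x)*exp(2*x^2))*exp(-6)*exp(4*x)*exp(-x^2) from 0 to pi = -exp(6) - exp(-2 - (-2 + pi)^2) + exp(-6) + exp((-2 + pi)^2 + 2)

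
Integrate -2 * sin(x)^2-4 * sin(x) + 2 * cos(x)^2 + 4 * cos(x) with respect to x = (sqrt(2)*sin(x + pi/4) + 2)^2 + C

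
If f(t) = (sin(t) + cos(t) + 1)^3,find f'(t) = 3*sqrt(2)*(sqrt(2)*sin(t + pi/4) + 1)^2*cos(t + pi/4)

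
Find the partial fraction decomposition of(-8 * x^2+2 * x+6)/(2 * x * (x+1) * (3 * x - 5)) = -29/(20*(3*x - 5)) - 1/(4*(x + 1)) - 3/(5*x)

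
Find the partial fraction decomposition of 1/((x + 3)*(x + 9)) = -1/(6*(x + 9)) + 1/(6*(x + 3))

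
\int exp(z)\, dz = exp(z) + C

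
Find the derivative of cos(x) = -sin(x)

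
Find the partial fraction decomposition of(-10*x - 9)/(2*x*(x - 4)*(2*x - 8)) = 9/(64*(x - 4)) - 49/(16*(x - 4)^2) - 9/(64*x)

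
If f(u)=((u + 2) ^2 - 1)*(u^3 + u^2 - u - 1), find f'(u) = 5*u^4 + 20*u^3 + 18*u^2 - 4*u - 7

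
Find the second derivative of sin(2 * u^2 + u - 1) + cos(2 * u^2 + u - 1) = -16*sqrt(2)*u^2*sin(2*u^2 + u - 1 + pi/4) - 8*sqrt(2)*u*sin(2*u^2 + u - 1 + pi/4) - 5*sin(2*u^2 + u - 1) + 3*cos(2*u^2 + u - 1)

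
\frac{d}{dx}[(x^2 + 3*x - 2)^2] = 4*x^3 + 18*x^2 + 10*x - 12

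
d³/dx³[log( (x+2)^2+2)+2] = (4*x^3 + 24*x^2 + 24*x - 16)/(x^6 + 12*x^5 + 66*x^4 + 208*x^3 + 396*x^2 + 432*x + 216)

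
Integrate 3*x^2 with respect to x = x^3 + C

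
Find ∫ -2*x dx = -x^2 + C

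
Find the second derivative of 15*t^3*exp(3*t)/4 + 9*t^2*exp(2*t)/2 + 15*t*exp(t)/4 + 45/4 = 135*t^3*exp(3*t)/4 + 135*t^2*exp(3*t)/2 + 18*t^2*exp(2*t) + 45*t*exp(3*t)/2 + 36*t*exp(2*t) + 15*t*exp(t)/4 + 9*exp(2*t) + 15*exp(t)/2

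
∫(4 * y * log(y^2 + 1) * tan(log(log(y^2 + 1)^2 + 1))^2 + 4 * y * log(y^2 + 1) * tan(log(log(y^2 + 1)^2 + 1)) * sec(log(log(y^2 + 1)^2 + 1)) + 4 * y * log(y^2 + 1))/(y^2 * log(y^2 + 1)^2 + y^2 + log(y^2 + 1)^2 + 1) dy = tan(log(log(y^2 + 1)^2 + 1)) + sec(log(log(y^2 + 1)^2 + 1)) + C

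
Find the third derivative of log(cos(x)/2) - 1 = -2*sin(x)/cos(x)^3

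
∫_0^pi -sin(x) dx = -2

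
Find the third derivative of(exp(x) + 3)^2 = 8*exp(2*x) + 6*exp(x)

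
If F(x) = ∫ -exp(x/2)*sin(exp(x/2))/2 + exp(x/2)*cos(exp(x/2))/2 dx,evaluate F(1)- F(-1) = sqrt(2)*(-sin(exp(-1/2) + pi/4) + sin(pi/4 + exp(1/2)))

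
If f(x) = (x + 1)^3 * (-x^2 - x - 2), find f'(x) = -5*x^4 - 16*x^3 - 24*x^2 - 20*x - 7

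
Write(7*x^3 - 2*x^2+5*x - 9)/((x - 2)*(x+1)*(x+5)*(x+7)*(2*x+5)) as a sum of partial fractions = -2294/(1215*(2*x + 5)) - 2543/(972*(x + 7)) + 137/(40*(x + 5)) + 23/(216*(x + 1)) + 7/(243*(x - 2))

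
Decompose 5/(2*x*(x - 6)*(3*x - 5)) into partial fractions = -9/(26*(3*x - 5)) + 5/(156*(x - 6)) + 1/(12*x)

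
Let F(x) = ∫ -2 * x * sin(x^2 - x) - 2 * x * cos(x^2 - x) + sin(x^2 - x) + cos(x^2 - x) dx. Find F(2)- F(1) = -1 - sin(2) + cos(2)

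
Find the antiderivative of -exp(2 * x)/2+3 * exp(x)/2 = (6 - exp(x))*exp(x)/4 + C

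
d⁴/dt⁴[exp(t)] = exp(t)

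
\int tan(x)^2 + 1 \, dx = tan(x) + C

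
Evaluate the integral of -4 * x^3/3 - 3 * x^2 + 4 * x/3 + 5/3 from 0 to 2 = -22/3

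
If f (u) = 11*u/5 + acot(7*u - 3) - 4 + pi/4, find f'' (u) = (686*u - 294)/(2401*u^4 - 4116*u^3 + 2744*u^2 - 840*u + 100)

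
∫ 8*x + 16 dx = 4*x^2 + 16*x + C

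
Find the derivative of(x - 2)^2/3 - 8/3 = 2*x/3 - 4/3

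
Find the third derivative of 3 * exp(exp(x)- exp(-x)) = (3*exp(exp(x) - exp(-x)) - 9*exp(x + exp(x) - exp(-x)) + 12*exp(2*x + exp(x) - exp(-x)) + 12*exp(4*x + exp(x) - exp(-x)) + 9*exp(5*x + exp(x) - exp(-x)) + 3*exp(6*x + exp(x) - exp(-x)))*exp(-3*x)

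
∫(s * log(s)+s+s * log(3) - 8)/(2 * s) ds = (s - 8)*log(3*s)/2 + C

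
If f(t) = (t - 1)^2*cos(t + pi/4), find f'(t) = -t^2*sin(t + pi/4) + 2*t*sin(t + pi/4) + 2*t*cos(t + pi/4) - sin(t + pi/4) - 2*cos(t + pi/4)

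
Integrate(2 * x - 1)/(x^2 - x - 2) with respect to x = log(2*x^2 - 2*x - 4) + C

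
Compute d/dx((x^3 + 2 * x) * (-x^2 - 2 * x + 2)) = -5*x^4 - 8*x^3 - 8*x + 4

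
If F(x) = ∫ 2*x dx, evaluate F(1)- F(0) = 1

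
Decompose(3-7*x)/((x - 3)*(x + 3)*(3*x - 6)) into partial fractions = 4/(15*(x + 3)) + 11/(15*(x - 2)) - 1/(x - 3)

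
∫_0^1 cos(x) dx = sin(1)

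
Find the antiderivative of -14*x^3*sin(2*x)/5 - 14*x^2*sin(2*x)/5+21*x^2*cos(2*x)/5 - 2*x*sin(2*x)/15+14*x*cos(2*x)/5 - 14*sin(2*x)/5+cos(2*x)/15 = (21*x^3 + 21*x^2 + x + 21)*cos(2*x)/15 + C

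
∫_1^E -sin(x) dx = cos(E) - cos(1)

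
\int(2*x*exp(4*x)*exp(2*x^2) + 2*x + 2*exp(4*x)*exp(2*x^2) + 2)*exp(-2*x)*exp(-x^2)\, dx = 2*sinh(x*(x + 2)) + C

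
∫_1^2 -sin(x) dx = -cos(1) + cos(2)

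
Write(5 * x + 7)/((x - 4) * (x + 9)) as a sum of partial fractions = 38/(13*(x + 9)) + 27/(13*(x - 4))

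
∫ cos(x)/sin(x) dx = log(sin(x)) + C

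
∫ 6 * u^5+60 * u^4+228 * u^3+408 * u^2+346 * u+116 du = u^6 + 12*u^5 + 57*u^4 + 136*u^3 + 173*u^2 + 116*u + C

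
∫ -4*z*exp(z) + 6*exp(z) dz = (10 - 4*z)*exp(z) + C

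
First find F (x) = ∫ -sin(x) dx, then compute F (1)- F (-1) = 0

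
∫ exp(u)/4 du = exp(u)/4 + C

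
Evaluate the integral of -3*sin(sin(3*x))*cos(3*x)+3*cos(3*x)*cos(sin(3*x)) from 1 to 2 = sqrt(2)*(-sin(sin(3) + pi/4) + sin(sin(6) + pi/4))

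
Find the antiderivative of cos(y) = sin(y) + C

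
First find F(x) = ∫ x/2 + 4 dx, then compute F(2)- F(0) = 9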